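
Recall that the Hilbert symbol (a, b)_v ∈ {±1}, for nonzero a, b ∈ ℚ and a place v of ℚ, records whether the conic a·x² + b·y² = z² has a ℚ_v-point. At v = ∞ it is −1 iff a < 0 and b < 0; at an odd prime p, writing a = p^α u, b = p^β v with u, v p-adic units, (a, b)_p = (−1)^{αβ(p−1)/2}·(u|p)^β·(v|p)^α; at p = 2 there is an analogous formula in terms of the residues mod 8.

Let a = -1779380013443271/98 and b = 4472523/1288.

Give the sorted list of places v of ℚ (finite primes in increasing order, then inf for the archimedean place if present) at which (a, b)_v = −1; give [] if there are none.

Mod squares: a ≡ -2622, b ≡ 966. Check v ∈ {∞, 2, 3, 7, 11, 19, 23, 37}.
v=37: a=37^6·(≡5), b=37^2·(≡9) mod 37; (5|37)=-1, (9|37)=+1; (−1)^{6·2·18}·(-1)^2·(+1)^6 = +1.
v=3: a=3^1·(≡2), b=3^3·(≡1) mod 3; (2|3)=-1, (1|3)=+1; (−1)^{1·3·1}·(-1)^3·(+1)^1 = +1.
v=2: v_2(a)=-1, v_2(b)=-3; units ≡ 1, 3 (mod 8); ε·ε+αω+βω = 0·1+-1·1+-3·0 ≡ 1  ⇒  (a,b)_2 = -1.
v=7: a=7^-2·(≡3), b=7^-1·(≡3) mod 7; (3|7)=-1, (3|7)=-1; (−1)^{-2·-1·3}·(-1)^-1·(-1)^-2 = -1.
v=11: a=11^0·(≡8), b=11^2·(≡3) mod 11; (8|11)=-1, (3|11)=+1; (−1)^{0·2·5}·(-1)^2·(+1)^0 = +1.
v=∞: -2622 < 0 and 966 > 0  ⇒  (a,b)_∞ = +1.
v=23: a=23^3·(≡6), b=23^-1·(≡15) mod 23; (6|23)=+1, (15|23)=-1; (−1)^{3·-1·11}·(+1)^-1·(-1)^3 = +1.
v=19: a=19^1·(≡12), b=19^0·(≡5) mod 19; (12|19)=-1, (5|19)=+1; (−1)^{1·0·9}·(-1)^0·(+1)^1 = +1.
|Ram(-2622, 966)| = 2, even; anisotropic at {2, 7}.

[2, 7]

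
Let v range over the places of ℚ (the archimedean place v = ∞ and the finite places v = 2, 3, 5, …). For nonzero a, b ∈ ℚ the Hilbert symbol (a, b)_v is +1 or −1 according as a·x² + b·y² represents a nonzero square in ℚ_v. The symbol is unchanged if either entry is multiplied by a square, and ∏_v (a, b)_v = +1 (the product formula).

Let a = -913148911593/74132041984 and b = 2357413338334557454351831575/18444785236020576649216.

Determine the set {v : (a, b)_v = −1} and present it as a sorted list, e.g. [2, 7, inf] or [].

(a, b) ≡ (-29233, 23) mod (ℚ^×)²; places V = {2, 3, 5, 7, 11, 13, 17, 23, 31, 41, ∞}.
(a,b)_11: α=-2, u≡4; β=-2, v≡5 (mod 11); (4|11)=+1, (5|11)=+1; sign (−1)^0·+1^-2·+1^-2 = +1.
(a,b)_17: α=-2, u≡11; β=2, v≡10 (mod 17); (11|17)=-1, (10|17)=-1; sign (−1)^0·-1^2·-1^-2 = +1.
(a,b)_∞: sgn(-29233)=−, sgn(23)=+, so +1.
(a,b)_3: α=10, u≡2; β=22, v≡2 (mod 3); (2|3)=-1, (2|3)=-1; sign (−1)^0·-1^22·-1^10 = +1.
(a,b)_2: α=-8, β=-28; u≡7, v≡7 (mod 8); ε(u)ε(v)=1·1, αω(v)=-8·0, βω(u)=-28·0; sum ≡ 1  ⇒  -1.
(a,b)_5: α=0, u≡3; β=2, v≡3 (mod 5); (3|5)=-1, (3|5)=-1; sign (−1)^0·-1^2·-1^0 = +1.
(a,b)_13: α=-2, u≡4; β=-6, v≡1 (mod 13); (4|13)=+1, (1|13)=+1; sign (−1)^0·+1^-6·+1^-2 = +1.
(a,b)_41: α=1, u≡39; β=2, v≡36 (mod 41); (39|41)=+1, (36|41)=+1; sign (−1)^0·+1^2·+1^1 = +1.
(a,b)_7: α=-2, u≡6; β=-6, v≡1 (mod 7); (6|7)=-1, (1|7)=+1; sign (−1)^0·-1^-6·+1^-2 = +1.
(a,b)_23: α=3, u≡11; β=5, v≡1 (mod 23); (11|23)=-1, (1|23)=+1; sign (−1)^1·-1^5·+1^3 = +1.
(a,b)_31: α=1, u≡1; β=2, v≡17 (mod 31); (1|31)=+1, (17|31)=-1; sign (−1)^0·+1^2·-1^1 = -1.
Ram(-29233, 23) = {2, 31}; no ℚ_2-point on the conic.

[2, 31]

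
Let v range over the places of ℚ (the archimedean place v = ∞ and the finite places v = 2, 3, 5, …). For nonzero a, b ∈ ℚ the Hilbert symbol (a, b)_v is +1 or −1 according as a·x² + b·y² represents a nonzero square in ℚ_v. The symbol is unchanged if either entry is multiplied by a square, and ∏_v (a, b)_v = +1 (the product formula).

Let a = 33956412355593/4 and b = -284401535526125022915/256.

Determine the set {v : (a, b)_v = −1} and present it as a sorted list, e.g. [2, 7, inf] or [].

Mod squares: a ≡ 217, b ≡ -139035. Check v ∈ {∞, 2, 3, 5, 7, 13, 23, 31}.
v=2: v_2(a)=-2, v_2(b)=-8; units ≡ 1, 5 (mod 8); ε·ε+αω+βω = 0·0+-2·1+-8·0 ≡ 0  ⇒  (a,b)_2 = +1.
v=13: a=13^2·(≡10), b=13^3·(≡9) mod 13; (10|13)=+1, (9|13)=+1; (−1)^{2·3·6}·(+1)^3·(+1)^2 = +1.
v=∞: 217 > 0 and -139035 < 0  ⇒  (a,b)_∞ = +1.
v=5: a=5^0·(≡2), b=5^1·(≡2) mod 5; (2|5)=-1, (2|5)=-1; (−1)^{0·1·2}·(-1)^1·(-1)^0 = -1.
v=23: a=23^2·(≡5), b=23^3·(≡8) mod 23; (5|23)=-1, (8|23)=+1; (−1)^{2·3·11}·(-1)^3·(+1)^2 = -1.
v=7: a=7^5·(≡3), b=7^10·(≡3) mod 7; (3|7)=-1, (3|7)=-1; (−1)^{5·10·3}·(-1)^10·(-1)^5 = -1.
v=31: a=31^1·(≡2), b=31^1·(≡9) mod 31; (2|31)=+1, (9|31)=+1; (−1)^{1·1·15}·(+1)^1·(+1)^1 = -1.
v=3: a=3^6·(≡1), b=3^5·(≡2) mod 3; (1|3)=+1, (2|3)=-1; (−1)^{6·5·1}·(+1)^5·(-1)^6 = +1.
(217, -139035 / ℚ) ramifies at {5, 7, 23, 31}: a division algebra.

[5, 7, 23, 31]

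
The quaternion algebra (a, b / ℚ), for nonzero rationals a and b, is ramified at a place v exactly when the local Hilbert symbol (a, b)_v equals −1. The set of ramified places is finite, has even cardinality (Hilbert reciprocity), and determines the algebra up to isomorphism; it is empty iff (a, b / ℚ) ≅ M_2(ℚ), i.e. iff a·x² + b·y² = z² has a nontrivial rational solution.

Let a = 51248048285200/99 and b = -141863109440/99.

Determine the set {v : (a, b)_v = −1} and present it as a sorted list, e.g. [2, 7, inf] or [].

[5, 13, 23, 43]

Mod squares: a ≡ 5798507, b ≡ -28992535. Check v ∈ {∞, 2, 3, 5, 11, 13, 17, 23, 29, 41, 43}.
v=43: a=43^1·(≡9), b=43^1·(≡35) mod 43; (9|43)=+1, (35|43)=+1; (−1)^{1·1·21}·(+1)^1·(+1)^1 = -1.
v=5: a=5^2·(≡2), b=5^1·(≡3) mod 5; (2|5)=-1, (3|5)=-1; (−1)^{2·1·2}·(-1)^1·(-1)^2 = -1.
v=13: a=13^1·(≡9), b=13^1·(≡8) mod 13; (9|13)=+1, (8|13)=-1; (−1)^{1·1·6}·(+1)^1·(-1)^1 = -1.
v=41: a=41^1·(≡10), b=41^1·(≡37) mod 41; (10|41)=+1, (37|41)=+1; (−1)^{1·1·20}·(+1)^1·(+1)^1 = +1.
v=29: a=29^2·(≡2), b=29^2·(≡19) mod 29; (2|29)=-1, (19|29)=-1; (−1)^{2·2·14}·(-1)^2·(-1)^2 = +1.
v=11: a=11^-1·(≡7), b=11^-1·(≡4) mod 11; (7|11)=-1, (4|11)=+1; (−1)^{-1·-1·5}·(-1)^-1·(+1)^-1 = +1.
v=∞: 5798507 > 0 and -28992535 < 0  ⇒  (a,b)_∞ = +1.
v=2: v_2(a)=4, v_2(b)=6; units ≡ 3, 1 (mod 8); ε·ε+αω+βω = 1·0+4·0+6·1 ≡ 0  ⇒  (a,b)_2 = +1.
v=3: a=3^-2·(≡2), b=3^-2·(≡2) mod 3; (2|3)=-1, (2|3)=-1; (−1)^{-2·-2·1}·(-1)^-2·(-1)^-2 = +1.
v=17: a=17^2·(≡10), b=17^0·(≡9) mod 17; (10|17)=-1, (9|17)=+1; (−1)^{2·0·8}·(-1)^0·(+1)^2 = +1.
v=23: a=23^1·(≡8), b=23^1·(≡8) mod 23; (8|23)=+1, (8|23)=+1; (−1)^{1·1·11}·(+1)^1·(+1)^1 = -1.
(5798507, -28992535 / ℚ) ramifies at {5, 13, 23, 43}: a division algebra.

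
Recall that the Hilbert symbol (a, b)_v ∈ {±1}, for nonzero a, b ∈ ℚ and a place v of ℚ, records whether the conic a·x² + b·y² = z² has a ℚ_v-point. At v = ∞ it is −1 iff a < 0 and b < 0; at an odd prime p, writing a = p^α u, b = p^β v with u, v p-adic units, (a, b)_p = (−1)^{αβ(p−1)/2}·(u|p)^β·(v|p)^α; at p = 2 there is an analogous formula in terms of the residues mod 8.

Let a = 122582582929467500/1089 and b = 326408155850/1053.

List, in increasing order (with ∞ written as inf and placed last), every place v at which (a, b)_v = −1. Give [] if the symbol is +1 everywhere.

Mod squares: a ≡ 1643, b ≡ 320854898. Check v ∈ {∞, 2, 3, 5, 7, 11, 13, 23, 29, 31, 37, 53}.
v=29: a=29^2·(≡11), b=29^1·(≡27) mod 29; (11|29)=-1, (27|29)=-1; (−1)^{2·1·14}·(-1)^1·(-1)^2 = -1.
v=11: a=11^-2·(≡9), b=11^0·(≡5) mod 11; (9|11)=+1, (5|11)=+1; (−1)^{-2·0·5}·(+1)^0·(+1)^-2 = +1.
v=31: a=31^1·(≡26), b=31^1·(≡9) mod 31; (26|31)=-1, (9|31)=+1; (−1)^{1·1·15}·(-1)^1·(+1)^1 = +1.
v=3: a=3^-2·(≡2), b=3^-4·(≡2) mod 3; (2|3)=-1, (2|3)=-1; (−1)^{-2·-4·1}·(-1)^-4·(-1)^-2 = +1.
v=13: a=13^0·(≡6), b=13^-1·(≡12) mod 13; (6|13)=-1, (12|13)=+1; (−1)^{0·-1·6}·(-1)^-1·(+1)^0 = -1.
v=5: a=5^4·(≡2), b=5^2·(≡3) mod 5; (2|5)=-1, (3|5)=-1; (−1)^{4·2·2}·(-1)^2·(-1)^4 = +1.
v=23: a=23^2·(≡22), b=23^2·(≡11) mod 23; (22|23)=-1, (11|23)=-1; (−1)^{2·2·11}·(-1)^2·(-1)^2 = +1.
v=37: a=37^2·(≡5), b=37^1·(≡12) mod 37; (5|37)=-1, (12|37)=+1; (−1)^{2·1·18}·(-1)^1·(+1)^2 = -1.
v=2: v_2(a)=2, v_2(b)=1; units ≡ 3, 1 (mod 8); ε·ε+αω+βω = 1·0+2·0+1·1 ≡ 1  ⇒  (a,b)_2 = -1.
v=∞: 1643 > 0 and 320854898 > 0  ⇒  (a,b)_∞ = +1.
v=53: a=53^1·(≡12), b=53^1·(≡10) mod 53; (12|53)=-1, (10|53)=+1; (−1)^{1·1·26}·(-1)^1·(+1)^1 = -1.
v=7: a=7^2·(≡6), b=7^1·(≡4) mod 7; (6|7)=-1, (4|7)=+1; (−1)^{2·1·3}·(-1)^1·(+1)^2 = -1.
(1643, 320854898 / ℚ) ramifies at {2, 7, 13, 29, 37, 53}: a division algebra.

[2, 7, 13, 29, 37, 53]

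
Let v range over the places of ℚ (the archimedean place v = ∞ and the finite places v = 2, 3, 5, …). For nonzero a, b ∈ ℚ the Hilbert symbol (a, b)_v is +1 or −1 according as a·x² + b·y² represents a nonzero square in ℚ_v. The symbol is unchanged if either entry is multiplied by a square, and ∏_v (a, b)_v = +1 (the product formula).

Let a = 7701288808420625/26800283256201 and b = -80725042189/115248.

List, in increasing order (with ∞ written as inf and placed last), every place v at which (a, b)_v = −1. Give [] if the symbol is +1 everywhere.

[3, 19, 23, 31]

Mod squares: a ≡ 713, b ≡ -16540887. Check v ∈ {∞, 2, 3, 5, 7, 11, 13, 17, 19, 23, 31, 37, 43}.
v=2: v_2(a)=0, v_2(b)=-4; units ≡ 1, 1 (mod 8); ε·ε+αω+βω = 0·0+0·0+-4·0 ≡ 0  ⇒  (a,b)_2 = +1.
v=37: a=37^2·(≡9), b=37^1·(≡14) mod 37; (9|37)=+1, (14|37)=-1; (−1)^{2·1·18}·(+1)^1·(-1)^2 = +1.
v=7: a=7^-6·(≡5), b=7^-4·(≡1) mod 7; (5|7)=-1, (1|7)=+1; (−1)^{-6·-4·3}·(-1)^-4·(+1)^-6 = +1.
v=13: a=13^-2·(≡8), b=13^0·(≡9) mod 13; (8|13)=-1, (9|13)=+1; (−1)^{-2·0·6}·(-1)^0·(+1)^-2 = +1.
v=31: a=31^1·(≡15), b=31^1·(≡17) mod 31; (15|31)=-1, (17|31)=-1; (−1)^{1·1·15}·(-1)^1·(-1)^1 = -1.
v=11: a=11^2·(≡3), b=11^5·(≡9) mod 11; (3|11)=+1, (9|11)=+1; (−1)^{2·5·5}·(+1)^5·(+1)^2 = +1.
v=43: a=43^-2·(≡23), b=43^0·(≡24) mod 43; (23|43)=+1, (24|43)=+1; (−1)^{-2·0·21}·(+1)^0·(+1)^-2 = +1.
v=∞: 713 > 0 and -16540887 < 0  ⇒  (a,b)_∞ = +1.
v=19: a=19^2·(≡13), b=19^1·(≡1) mod 19; (13|19)=-1, (1|19)=+1; (−1)^{2·1·9}·(-1)^1·(+1)^2 = -1.
v=3: a=3^-6·(≡2), b=3^-1·(≡2) mod 3; (2|3)=-1, (2|3)=-1; (−1)^{-6·-1·1}·(-1)^-1·(-1)^-6 = -1.
v=23: a=23^1·(≡12), b=23^1·(≡12) mod 23; (12|23)=+1, (12|23)=+1; (−1)^{1·1·11}·(+1)^1·(+1)^1 = -1.
v=5: a=5^4·(≡3), b=5^0·(≡2) mod 5; (3|5)=-1, (2|5)=-1; (−1)^{4·0·2}·(-1)^0·(-1)^4 = +1.
v=17: a=17^2·(≡13), b=17^0·(≡12) mod 17; (13|17)=+1, (12|17)=-1; (−1)^{2·0·8}·(+1)^0·(-1)^2 = +1.
(713, -16540887 / ℚ) ramifies at {3, 19, 23, 31}: a division algebra.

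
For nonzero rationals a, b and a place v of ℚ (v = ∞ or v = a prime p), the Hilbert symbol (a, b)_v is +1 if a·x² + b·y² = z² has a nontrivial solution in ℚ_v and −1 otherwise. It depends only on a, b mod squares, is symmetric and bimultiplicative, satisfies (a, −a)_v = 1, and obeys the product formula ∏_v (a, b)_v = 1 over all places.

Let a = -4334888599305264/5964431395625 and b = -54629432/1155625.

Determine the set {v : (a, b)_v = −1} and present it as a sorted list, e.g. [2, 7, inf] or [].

[2, 11, 13, inf]

(a, b) ≡ (-187, -4862) mod (ℚ^×)²; places V = {2, 3, 5, 7, 11, 13, 17, 19, 29, 43, 53, ∞}.
(a,b)_17: α=-1, u≡11; β=1, v≡3 (mod 17); (11|17)=-1, (3|17)=-1; sign (−1)^0·-1^1·-1^-1 = +1.
(a,b)_2: α=4, β=3; u≡5, v≡1 (mod 8); ε(u)ε(v)=0·0, αω(v)=4·0, βω(u)=3·1; sum ≡ 1  ⇒  -1.
(a,b)_13: α=2, u≡6; β=1, v≡4 (mod 13); (6|13)=-1, (4|13)=+1; sign (−1)^0·-1^1·+1^2 = -1.
(a,b)_19: α=-2, u≡18; β=0, v≡2 (mod 19); (18|19)=-1, (2|19)=-1; sign (−1)^0·-1^0·-1^-2 = +1.
(a,b)_11: α=1, u≡1; β=1, v≡5 (mod 11); (1|11)=+1, (5|11)=+1; sign (−1)^1·+1^1·+1^1 = -1.
(a,b)_7: α=8, u≡1; β=0, v≡5 (mod 7); (1|7)=+1, (5|7)=-1; sign (−1)^0·+1^0·-1^8 = +1.
(a,b)_5: α=-4, u≡2; β=-4, v≡2 (mod 5); (2|5)=-1, (2|5)=-1; sign (−1)^0·-1^-4·-1^-4 = +1.
(a,b)_3: α=2, u≡2; β=0, v≡1 (mod 3); (2|3)=-1, (1|3)=+1; sign (−1)^0·-1^0·+1^2 = +1.
(a,b)_53: α=2, u≡37; β=2, v≡41 (mod 53); (37|53)=+1, (41|53)=-1; sign (−1)^0·+1^2·-1^2 = +1.
(a,b)_∞: sgn(-187)=−, sgn(-4862)=−, so -1.
(a,b)_29: α=-2, u≡23; β=0, v≡18 (mod 29); (23|29)=+1, (18|29)=-1; sign (−1)^0·+1^0·-1^-2 = +1.
(a,b)_43: α=-2, u≡22; β=-2, v≡17 (mod 43); (22|43)=-1, (17|43)=+1; sign (−1)^0·-1^-2·+1^-2 = +1.
|Ram(-187, -4862)| = 4, even; anisotropic at {2, 11, 13, ∞}.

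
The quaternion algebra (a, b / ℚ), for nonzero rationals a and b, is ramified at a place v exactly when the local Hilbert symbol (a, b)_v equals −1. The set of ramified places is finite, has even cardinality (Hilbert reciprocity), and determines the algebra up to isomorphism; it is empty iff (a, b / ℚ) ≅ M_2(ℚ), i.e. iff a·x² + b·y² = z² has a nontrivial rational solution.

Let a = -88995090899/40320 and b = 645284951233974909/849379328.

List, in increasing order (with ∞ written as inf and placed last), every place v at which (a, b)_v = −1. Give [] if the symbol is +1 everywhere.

[2, 5]

Mod squares: a ≡ -770, b ≡ 858. Check v ∈ {∞, 2, 3, 5, 7, 11, 13, 17, 23, 31, 37}.
v=∞: -770 < 0 and 858 > 0  ⇒  (a,b)_∞ = +1.
v=7: a=7^-1·(≡1), b=7^-2·(≡1) mod 7; (1|7)=+1, (1|7)=+1; (−1)^{-1·-2·3}·(+1)^-2·(+1)^-1 = +1.
v=37: a=37^2·(≡11), b=37^2·(≡21) mod 37; (11|37)=+1, (21|37)=+1; (−1)^{2·2·18}·(+1)^2·(+1)^2 = +1.
v=11: a=11^3·(≡10), b=11^1·(≡9) mod 11; (10|11)=-1, (9|11)=+1; (−1)^{3·1·5}·(-1)^1·(+1)^3 = +1.
v=3: a=3^-2·(≡1), b=3^5·(≡1) mod 3; (1|3)=+1, (1|3)=+1; (−1)^{-2·5·1}·(+1)^5·(+1)^-2 = +1.
v=5: a=5^-1·(≡4), b=5^0·(≡3) mod 5; (4|5)=+1, (3|5)=-1; (−1)^{-1·0·2}·(+1)^0·(-1)^-1 = -1.
v=13: a=13^2·(≡10), b=13^3·(≡10) mod 13; (10|13)=+1, (10|13)=+1; (−1)^{2·3·6}·(+1)^3·(+1)^2 = +1.
v=2: v_2(a)=-7, v_2(b)=-15; units ≡ 7, 5 (mod 8); ε·ε+αω+βω = 1·0+-7·1+-15·0 ≡ 1  ⇒  (a,b)_2 = -1.
v=31: a=31^0·(≡8), b=31^2·(≡21) mod 31; (8|31)=+1, (21|31)=-1; (−1)^{0·2·15}·(+1)^2·(-1)^0 = +1.
v=23: a=23^0·(≡18), b=23^-2·(≡21) mod 23; (18|23)=+1, (21|23)=-1; (−1)^{0·-2·11}·(+1)^-2·(-1)^0 = +1.
v=17: a=17^2·(≡10), b=17^4·(≡15) mod 17; (10|17)=-1, (15|17)=+1; (−1)^{2·4·8}·(-1)^4·(+1)^2 = +1.
(-770, 858 / ℚ) ramifies at {2, 5}: a division algebra.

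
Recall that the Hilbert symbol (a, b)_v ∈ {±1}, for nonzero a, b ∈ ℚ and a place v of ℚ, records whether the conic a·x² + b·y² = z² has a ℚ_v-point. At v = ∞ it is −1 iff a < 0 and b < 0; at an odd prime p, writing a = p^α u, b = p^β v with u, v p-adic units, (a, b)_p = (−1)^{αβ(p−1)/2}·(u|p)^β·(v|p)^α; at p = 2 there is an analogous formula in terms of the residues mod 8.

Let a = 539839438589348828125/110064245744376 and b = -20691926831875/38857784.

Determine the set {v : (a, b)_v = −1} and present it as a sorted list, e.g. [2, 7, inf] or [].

(a, b) ≡ (182, -266) mod (ℚ^×)²; places V = {2, 3, 5, 7, 11, 13, 17, 19, ∞}.
(a,b)_11: α=-2, u≡7; β=0, v≡1 (mod 11); (7|11)=-1, (1|11)=+1; sign (−1)^0·-1^0·+1^-2 = +1.
(a,b)_19: α=4, u≡7; β=3, v≡6 (mod 19); (7|19)=+1, (6|19)=+1; sign (−1)^0·+1^3·+1^4 = +1.
(a,b)_17: α=-4, u≡3; β=-2, v≡12 (mod 17); (3|17)=-1, (12|17)=-1; sign (−1)^0·-1^-2·-1^-4 = +1.
(a,b)_3: α=-4, u≡2; β=0, v≡1 (mod 3); (2|3)=-1, (1|3)=+1; sign (−1)^0·-1^0·+1^-4 = +1.
(a,b)_2: α=-3, β=-3; u≡3, v≡3 (mod 8); ε(u)ε(v)=1·1, αω(v)=-3·1, βω(u)=-3·1; sum ≡ 1  ⇒  -1.
(a,b)_13: α=9, u≡9; β=6, v≡11 (mod 13); (9|13)=+1, (11|13)=-1; sign (−1)^0·+1^6·-1^9 = -1.
(a,b)_5: α=8, u≡3; β=4, v≡1 (mod 5); (3|5)=-1, (1|5)=+1; sign (−1)^0·-1^4·+1^8 = +1.
(a,b)_∞: sgn(182)=+, sgn(-266)=−, so +1.
(a,b)_7: α=-5, u≡5; β=-5, v≡1 (mod 7); (5|7)=-1, (1|7)=+1; sign (−1)^1·-1^-5·+1^-5 = +1.
Ram(182, -266) = {2, 13}; no ℚ_2-point on the conic.

[2, 13]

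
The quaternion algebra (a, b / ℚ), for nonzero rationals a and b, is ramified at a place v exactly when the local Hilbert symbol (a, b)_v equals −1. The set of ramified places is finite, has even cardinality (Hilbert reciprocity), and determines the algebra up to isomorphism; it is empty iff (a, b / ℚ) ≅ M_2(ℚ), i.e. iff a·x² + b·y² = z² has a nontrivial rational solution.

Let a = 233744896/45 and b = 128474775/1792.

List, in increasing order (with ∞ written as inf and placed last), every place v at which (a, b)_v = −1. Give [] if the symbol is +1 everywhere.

Mod squares: a ≡ 770, b ≡ 273. Check v ∈ {∞, 2, 3, 5, 7, 11, 13}.
v=7: a=7^3·(≡5), b=7^-1·(≡4) mod 7; (5|7)=-1, (4|7)=+1; (−1)^{3·-1·3}·(-1)^-1·(+1)^3 = +1.
v=13: a=13^0·(≡10), b=13^1·(≡8) mod 13; (10|13)=+1, (8|13)=-1; (−1)^{0·1·6}·(+1)^1·(-1)^0 = +1.
v=11: a=11^3·(≡1), b=11^4·(≡3) mod 11; (1|11)=+1, (3|11)=+1; (−1)^{3·4·5}·(+1)^4·(+1)^3 = +1.
v=3: a=3^-2·(≡2), b=3^3·(≡1) mod 3; (2|3)=-1, (1|3)=+1; (−1)^{-2·3·1}·(-1)^3·(+1)^-2 = -1.
v=∞: 770 > 0 and 273 > 0  ⇒  (a,b)_∞ = +1.
v=5: a=5^-1·(≡4), b=5^2·(≡3) mod 5; (4|5)=+1, (3|5)=-1; (−1)^{-1·2·2}·(+1)^2·(-1)^-1 = -1.
v=2: v_2(a)=9, v_2(b)=-8; units ≡ 1, 1 (mod 8); ε·ε+αω+βω = 0·0+9·0+-8·0 ≡ 0  ⇒  (a,b)_2 = +1.
|Ram(770, 273)| = 2, even; anisotropic at {3, 5}.

[3, 5]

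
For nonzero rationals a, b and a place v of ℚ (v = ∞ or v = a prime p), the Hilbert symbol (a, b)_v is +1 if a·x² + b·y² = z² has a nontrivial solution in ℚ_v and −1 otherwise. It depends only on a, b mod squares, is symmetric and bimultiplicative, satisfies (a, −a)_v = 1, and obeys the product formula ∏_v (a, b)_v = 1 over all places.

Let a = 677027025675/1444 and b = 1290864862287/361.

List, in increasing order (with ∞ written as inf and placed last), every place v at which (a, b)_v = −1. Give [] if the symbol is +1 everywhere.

Mod squares: a ≡ 3003, b ≡ 7. Check v ∈ {∞, 2, 3, 5, 7, 11, 13, 19}.
v=3: a=3^3·(≡2), b=3^2·(≡1) mod 3; (2|3)=-1, (1|3)=+1; (−1)^{3·2·1}·(-1)^2·(+1)^3 = +1.
v=5: a=5^2·(≡3), b=5^0·(≡2) mod 5; (3|5)=-1, (2|5)=-1; (−1)^{2·0·2}·(-1)^0·(-1)^2 = +1.
v=19: a=19^-2·(≡11), b=19^-2·(≡16) mod 19; (11|19)=+1, (16|19)=+1; (−1)^{-2·-2·9}·(+1)^-2·(+1)^-2 = +1.
v=∞: 3003 > 0 and 7 > 0  ⇒  (a,b)_∞ = +1.
v=2: v_2(a)=-2, v_2(b)=0; units ≡ 3, 7 (mod 8); ε·ε+αω+βω = 1·1+-2·0+0·1 ≡ 1  ⇒  (a,b)_2 = -1.
v=11: a=11^3·(≡3), b=11^4·(≡10) mod 11; (3|11)=+1, (10|11)=-1; (−1)^{3·4·5}·(+1)^4·(-1)^3 = -1.
v=13: a=13^3·(≡1), b=13^4·(≡7) mod 13; (1|13)=+1, (7|13)=-1; (−1)^{3·4·6}·(+1)^4·(-1)^3 = -1.
v=7: a=7^3·(≡2), b=7^3·(≡2) mod 7; (2|7)=+1, (2|7)=+1; (−1)^{3·3·3}·(+1)^3·(+1)^3 = -1.
|Ram(3003, 7)| = 4, even; anisotropic at {2, 7, 11, 13}.

[2, 7, 11, 13]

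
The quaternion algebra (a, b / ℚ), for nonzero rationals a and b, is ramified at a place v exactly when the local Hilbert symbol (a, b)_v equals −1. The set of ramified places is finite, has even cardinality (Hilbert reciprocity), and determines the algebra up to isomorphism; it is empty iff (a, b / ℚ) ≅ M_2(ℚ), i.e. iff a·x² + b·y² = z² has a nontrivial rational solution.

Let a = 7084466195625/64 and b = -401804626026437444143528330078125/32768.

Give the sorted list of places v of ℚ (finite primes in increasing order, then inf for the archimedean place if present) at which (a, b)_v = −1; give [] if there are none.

Mod squares: a ≡ 29393, b ≡ -71162. Check v ∈ {∞, 2, 3, 5, 7, 13, 17, 19, 23}.
v=5: a=5^4·(≡2), b=5^10·(≡3) mod 5; (2|5)=-1, (3|5)=-1; (−1)^{4·10·2}·(-1)^10·(-1)^4 = +1.
v=13: a=13^1·(≡9), b=13^3·(≡9) mod 13; (9|13)=+1, (9|13)=+1; (−1)^{1·3·6}·(+1)^3·(+1)^1 = +1.
v=17: a=17^1·(≡3), b=17^3·(≡8) mod 17; (3|17)=-1, (8|17)=+1; (−1)^{1·3·8}·(-1)^3·(+1)^1 = -1.
v=∞: 29393 > 0 and -71162 < 0  ⇒  (a,b)_∞ = +1.
v=23: a=23^2·(≡22), b=23^5·(≡21) mod 23; (22|23)=-1, (21|23)=-1; (−1)^{2·5·11}·(-1)^5·(-1)^2 = -1.
v=2: v_2(a)=-6, v_2(b)=-15; units ≡ 1, 3 (mod 8); ε·ε+αω+βω = 0·1+-6·1+-15·0 ≡ 0  ⇒  (a,b)_2 = +1.
v=3: a=3^6·(≡2), b=3^14·(≡1) mod 3; (2|3)=-1, (1|3)=+1; (−1)^{6·14·1}·(-1)^14·(+1)^6 = +1.
v=7: a=7^1·(≡6), b=7^3·(≡6) mod 7; (6|7)=-1, (6|7)=-1; (−1)^{1·3·3}·(-1)^3·(-1)^1 = -1.
v=19: a=19^1·(≡10), b=19^2·(≡3) mod 19; (10|19)=-1, (3|19)=-1; (−1)^{1·2·9}·(-1)^2·(-1)^1 = -1.
Ram(29393, -71162) = {7, 17, 19, 23}; no ℚ_7-point on the conic.

[7, 17, 19, 23]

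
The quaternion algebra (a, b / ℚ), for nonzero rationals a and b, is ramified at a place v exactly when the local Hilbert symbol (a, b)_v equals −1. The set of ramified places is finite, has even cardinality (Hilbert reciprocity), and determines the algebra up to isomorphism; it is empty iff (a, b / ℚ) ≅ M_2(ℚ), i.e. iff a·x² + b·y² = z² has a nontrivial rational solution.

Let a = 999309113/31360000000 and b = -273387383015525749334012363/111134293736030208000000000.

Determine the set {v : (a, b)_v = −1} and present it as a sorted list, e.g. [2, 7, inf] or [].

(a, b) ≡ (170, -1615) mod (ℚ^×)²; places V = {2, 3, 5, 7, 11, 13, 17, 19, 29, 41, ∞}.
(a,b)_∞: sgn(170)=+, sgn(-1615)=−, so +1.
(a,b)_3: α=0, u≡2; β=-8, v≡2 (mod 3); (2|3)=-1, (2|3)=-1; sign (−1)^0·-1^-8·-1^0 = +1.
(a,b)_19: α=0, u≡12; β=3, v≡12 (mod 19); (12|19)=-1, (12|19)=-1; sign (−1)^0·-1^3·-1^0 = -1.
(a,b)_7: α=-2, u≡4; β=-4, v≡1 (mod 7); (4|7)=+1, (1|7)=+1; sign (−1)^0·+1^-4·+1^-2 = +1.
(a,b)_41: α=2, u≡3; β=6, v≡2 (mod 41); (3|41)=-1, (2|41)=+1; sign (−1)^0·-1^6·+1^2 = +1.
(a,b)_5: α=-7, u≡1; β=-9, v≡2 (mod 5); (1|5)=+1, (2|5)=-1; sign (−1)^0·+1^-9·-1^-7 = -1.
(a,b)_2: α=-13, β=-32; u≡5, v≡1 (mod 8); ε(u)ε(v)=0·0, αω(v)=-13·0, βω(u)=-32·1; sum ≡ 0  ⇒  +1.
(a,b)_13: α=0, u≡9; β=2, v≡4 (mod 13); (9|13)=+1, (4|13)=+1; sign (−1)^0·+1^2·+1^0 = +1.
(a,b)_17: α=3, u≡5; β=7, v≡6 (mod 17); (5|17)=-1, (6|17)=-1; sign (−1)^0·-1^7·-1^3 = +1.
(a,b)_29: α=0, u≡23; β=-2, v≡22 (mod 29); (23|29)=+1, (22|29)=+1; sign (−1)^0·+1^-2·+1^0 = +1.
(a,b)_11: α=2, u≡3; β=2, v≡8 (mod 11); (3|11)=+1, (8|11)=-1; sign (−1)^0·+1^2·-1^2 = +1.
(170, -1615 / ℚ) ramifies at {5, 19}: a division algebra.

[5, 19]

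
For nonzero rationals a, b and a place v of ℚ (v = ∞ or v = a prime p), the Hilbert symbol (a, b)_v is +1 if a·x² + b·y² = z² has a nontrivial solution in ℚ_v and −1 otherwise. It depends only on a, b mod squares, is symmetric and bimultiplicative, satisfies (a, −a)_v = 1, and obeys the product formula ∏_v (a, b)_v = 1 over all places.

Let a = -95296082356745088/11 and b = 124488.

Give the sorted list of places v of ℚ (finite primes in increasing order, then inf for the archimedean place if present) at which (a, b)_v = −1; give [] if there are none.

Mod squares: a ≡ -858, b ≡ 3458. Check v ∈ {∞, 2, 3, 7, 11, 13, 19}.
v=19: a=19^6·(≡4), b=19^1·(≡16) mod 19; (4|19)=+1, (16|19)=+1; (−1)^{6·1·9}·(+1)^1·(+1)^6 = +1.
v=∞: -858 < 0 and 3458 > 0  ⇒  (a,b)_∞ = +1.
v=3: a=3^1·(≡2), b=3^2·(≡2) mod 3; (2|3)=-1, (2|3)=-1; (−1)^{1·2·1}·(-1)^2·(-1)^1 = -1.
v=11: a=11^-1·(≡6), b=11^0·(≡1) mod 11; (6|11)=-1, (1|11)=+1; (−1)^{-1·0·5}·(-1)^0·(+1)^-1 = +1.
v=7: a=7^4·(≡5), b=7^1·(≡4) mod 7; (5|7)=-1, (4|7)=+1; (−1)^{4·1·3}·(-1)^1·(+1)^4 = -1.
v=2: v_2(a)=7, v_2(b)=3; units ≡ 3, 1 (mod 8); ε·ε+αω+βω = 1·0+7·0+3·1 ≡ 1  ⇒  (a,b)_2 = -1.
v=13: a=13^3·(≡1), b=13^1·(≡8) mod 13; (1|13)=+1, (8|13)=-1; (−1)^{3·1·6}·(+1)^1·(-1)^3 = -1.
Ram(-858, 3458) = {2, 3, 7, 13}; no ℚ_2-point on the conic.

[2, 3, 7, 13]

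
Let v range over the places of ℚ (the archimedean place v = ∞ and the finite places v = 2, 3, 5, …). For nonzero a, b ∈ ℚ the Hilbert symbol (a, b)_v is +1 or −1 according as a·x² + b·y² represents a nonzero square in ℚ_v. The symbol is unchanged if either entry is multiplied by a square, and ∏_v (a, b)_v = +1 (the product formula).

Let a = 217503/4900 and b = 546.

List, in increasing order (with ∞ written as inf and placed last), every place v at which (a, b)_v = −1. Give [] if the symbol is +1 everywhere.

[3, 7, 11, 13]

(a, b) ≡ (143, 546) mod (ℚ^×)²; places V = {2, 3, 5, 7, 11, 13, ∞}.
(a,b)_7: α=-2, u≡3; β=1, v≡1 (mod 7); (3|7)=-1, (1|7)=+1; sign (−1)^0·-1^1·+1^-2 = -1.
(a,b)_2: α=-2, β=1; u≡7, v≡1 (mod 8); ε(u)ε(v)=1·0, αω(v)=-2·0, βω(u)=1·0; sum ≡ 0  ⇒  +1.
(a,b)_13: α=3, u≡5; β=1, v≡3 (mod 13); (5|13)=-1, (3|13)=+1; sign (−1)^0·-1^1·+1^3 = -1.
(a,b)_3: α=2, u≡2; β=1, v≡2 (mod 3); (2|3)=-1, (2|3)=-1; sign (−1)^0·-1^1·-1^2 = -1.
(a,b)_∞: sgn(143)=+, sgn(546)=+, so +1.
(a,b)_11: α=1, u≡10; β=0, v≡7 (mod 11); (10|11)=-1, (7|11)=-1; sign (−1)^0·-1^0·-1^1 = -1.
(a,b)_5: α=-2, u≡3; β=0, v≡1 (mod 5); (3|5)=-1, (1|5)=+1; sign (−1)^0·-1^0·+1^-2 = +1.
|Ram(143, 546)| = 4, even; anisotropic at {3, 7, 11, 13}.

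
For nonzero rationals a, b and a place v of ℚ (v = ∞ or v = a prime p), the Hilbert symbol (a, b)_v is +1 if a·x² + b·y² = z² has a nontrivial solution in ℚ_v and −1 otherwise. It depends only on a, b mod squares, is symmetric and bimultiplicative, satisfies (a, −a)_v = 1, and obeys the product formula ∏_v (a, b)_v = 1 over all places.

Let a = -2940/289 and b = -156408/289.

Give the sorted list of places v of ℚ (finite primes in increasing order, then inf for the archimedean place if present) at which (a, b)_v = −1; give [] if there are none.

[3, 5, 7, inf]

Mod squares: a ≡ -15, b ≡ -798. Check v ∈ {∞, 2, 3, 5, 7, 17, 19}.
v=5: a=5^1·(≡3), b=5^0·(≡3) mod 5; (3|5)=-1, (3|5)=-1; (−1)^{1·0·2}·(-1)^0·(-1)^1 = -1.
v=17: a=17^-2·(≡1), b=17^-2·(≡9) mod 17; (1|17)=+1, (9|17)=+1; (−1)^{-2·-2·8}·(+1)^-2·(+1)^-2 = +1.
v=7: a=7^2·(≡5), b=7^3·(≡3) mod 7; (5|7)=-1, (3|7)=-1; (−1)^{2·3·3}·(-1)^3·(-1)^2 = -1.
v=19: a=19^0·(≡6), b=19^1·(≡13) mod 19; (6|19)=+1, (13|19)=-1; (−1)^{0·1·9}·(+1)^1·(-1)^0 = +1.
v=2: v_2(a)=2, v_2(b)=3; units ≡ 1, 1 (mod 8); ε·ε+αω+βω = 0·0+2·0+3·0 ≡ 0  ⇒  (a,b)_2 = +1.
v=∞: -15 < 0 and -798 < 0  ⇒  (a,b)_∞ = -1.
v=3: a=3^1·(≡1), b=3^1·(≡1) mod 3; (1|3)=+1, (1|3)=+1; (−1)^{1·1·1}·(+1)^1·(+1)^1 = -1.
|Ram(-15, -798)| = 4, even; anisotropic at {3, 5, 7, ∞}.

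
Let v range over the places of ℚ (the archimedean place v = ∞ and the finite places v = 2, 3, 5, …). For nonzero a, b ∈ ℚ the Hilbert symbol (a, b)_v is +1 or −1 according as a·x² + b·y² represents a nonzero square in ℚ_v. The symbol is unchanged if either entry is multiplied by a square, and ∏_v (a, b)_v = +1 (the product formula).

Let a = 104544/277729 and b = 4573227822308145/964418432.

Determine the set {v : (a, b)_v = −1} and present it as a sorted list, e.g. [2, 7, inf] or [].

(a, b) ≡ (6, 132990) mod (ℚ^×)²; places V = {2, 3, 5, 7, 11, 13, 17, 29, 31, 43, ∞}.
(a,b)_∞: sgn(6)=+, sgn(132990)=+, so +1.
(a,b)_11: α=2, u≡6; β=3, v≡4 (mod 11); (6|11)=-1, (4|11)=+1; sign (−1)^0·-1^3·+1^2 = -1.
(a,b)_13: α=0, u≡5; β=1, v≡9 (mod 13); (5|13)=-1, (9|13)=+1; sign (−1)^0·-1^1·+1^0 = -1.
(a,b)_2: α=5, β=-7; u≡3, v≡7 (mod 8); ε(u)ε(v)=1·1, αω(v)=5·0, βω(u)=-7·1; sum ≡ 0  ⇒  +1.
(a,b)_17: α=-2, u≡5; β=-2, v≡13 (mod 17); (5|17)=-1, (13|17)=+1; sign (−1)^0·-1^-2·+1^-2 = +1.
(a,b)_31: α=-2, u≡26; β=-1, v≡15 (mod 31); (26|31)=-1, (15|31)=-1; sign (−1)^0·-1^-1·-1^-2 = -1.
(a,b)_5: α=0, u≡1; β=1, v≡2 (mod 5); (1|5)=+1, (2|5)=-1; sign (−1)^0·+1^1·-1^0 = +1.
(a,b)_7: α=0, u≡5; β=6, v≡2 (mod 7); (5|7)=-1, (2|7)=+1; sign (−1)^0·-1^6·+1^0 = +1.
(a,b)_3: α=3, u≡2; β=5, v≡2 (mod 3); (2|3)=-1, (2|3)=-1; sign (−1)^1·-1^5·-1^3 = -1.
(a,b)_29: α=0, u≡22; β=-2, v≡23 (mod 29); (22|29)=+1, (23|29)=+1; sign (−1)^0·+1^-2·+1^0 = +1.
(a,b)_43: α=0, u≡4; β=2, v≡34 (mod 43); (4|43)=+1, (34|43)=-1; sign (−1)^0·+1^2·-1^0 = +1.
|Ram(6, 132990)| = 4, even; anisotropic at {3, 11, 13, 31}.

[3, 11, 13, 31]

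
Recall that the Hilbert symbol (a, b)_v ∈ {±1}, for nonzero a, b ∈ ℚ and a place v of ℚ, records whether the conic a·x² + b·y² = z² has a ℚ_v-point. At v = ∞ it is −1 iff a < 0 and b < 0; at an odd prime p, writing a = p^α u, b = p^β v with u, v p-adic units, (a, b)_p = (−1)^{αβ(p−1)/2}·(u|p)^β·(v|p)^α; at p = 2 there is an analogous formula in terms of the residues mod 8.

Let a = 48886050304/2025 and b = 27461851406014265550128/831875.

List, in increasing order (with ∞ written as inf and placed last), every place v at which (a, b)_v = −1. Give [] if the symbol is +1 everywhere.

[19, 23]

Mod squares: a ≡ 79534, b ≡ 3553. Check v ∈ {∞, 2, 3, 5, 7, 11, 13, 17, 19, 23}.
v=∞: 79534 > 0 and 3553 > 0  ⇒  (a,b)_∞ = +1.
v=19: a=19^1·(≡5), b=19^3·(≡6) mod 19; (5|19)=+1, (6|19)=+1; (−1)^{1·3·9}·(+1)^3·(+1)^1 = -1.
v=3: a=3^-4·(≡1), b=3^0·(≡1) mod 3; (1|3)=+1, (1|3)=+1; (−1)^{-4·0·1}·(+1)^0·(+1)^-4 = +1.
v=7: a=7^5·(≡2), b=7^8·(≡2) mod 7; (2|7)=+1, (2|7)=+1; (−1)^{5·8·3}·(+1)^8·(+1)^5 = +1.
v=5: a=5^-2·(≡4), b=5^-4·(≡3) mod 5; (4|5)=+1, (3|5)=-1; (−1)^{-2·-4·2}·(+1)^-4·(-1)^-2 = +1.
v=23: a=23^1·(≡9), b=23^2·(≡5) mod 23; (9|23)=+1, (5|23)=-1; (−1)^{1·2·11}·(+1)^2·(-1)^1 = -1.
v=13: a=13^1·(≡5), b=13^6·(≡1) mod 13; (5|13)=-1, (1|13)=+1; (−1)^{1·6·6}·(-1)^6·(+1)^1 = +1.
v=11: a=11^0·(≡3), b=11^-3·(≡3) mod 11; (3|11)=+1, (3|11)=+1; (−1)^{0·-3·5}·(+1)^-3·(+1)^0 = +1.
v=17: a=17^0·(≡16), b=17^1·(≡11) mod 17; (16|17)=+1, (11|17)=-1; (−1)^{0·1·8}·(+1)^1·(-1)^0 = +1.
v=2: v_2(a)=9, v_2(b)=4; units ≡ 7, 1 (mod 8); ε·ε+αω+βω = 1·0+9·0+4·0 ≡ 0  ⇒  (a,b)_2 = +1.
|Ram(79534, 3553)| = 2, even; anisotropic at {19, 23}.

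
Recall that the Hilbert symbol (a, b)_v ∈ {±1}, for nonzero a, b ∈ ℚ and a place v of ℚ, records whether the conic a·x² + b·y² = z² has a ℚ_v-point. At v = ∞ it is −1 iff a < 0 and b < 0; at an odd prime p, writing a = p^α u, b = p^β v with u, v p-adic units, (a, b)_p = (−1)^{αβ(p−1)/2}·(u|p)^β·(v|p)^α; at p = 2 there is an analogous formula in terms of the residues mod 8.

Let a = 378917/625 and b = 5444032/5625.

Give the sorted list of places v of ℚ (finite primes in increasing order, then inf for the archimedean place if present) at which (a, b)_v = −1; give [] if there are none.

(a, b) ≡ (7733, 703) mod (ℚ^×)²; places V = {2, 3, 5, 7, 11, 19, 37, ∞}.
(a,b)_∞: sgn(7733)=+, sgn(703)=+, so +1.
(a,b)_5: α=-4, u≡2; β=-4, v≡3 (mod 5); (2|5)=-1, (3|5)=-1; sign (−1)^0·-1^-4·-1^-4 = +1.
(a,b)_11: α=1, u≡8; β=2, v≡6 (mod 11); (8|11)=-1, (6|11)=-1; sign (−1)^0·-1^2·-1^1 = -1.
(a,b)_19: α=1, u≡13; β=1, v≡8 (mod 19); (13|19)=-1, (8|19)=-1; sign (−1)^1·-1^1·-1^1 = -1.
(a,b)_3: α=0, u≡2; β=-2, v≡1 (mod 3); (2|3)=-1, (1|3)=+1; sign (−1)^0·-1^-2·+1^0 = +1.
(a,b)_37: α=1, u≡2; β=1, v≡24 (mod 37); (2|37)=-1, (24|37)=-1; sign (−1)^0·-1^1·-1^1 = +1.
(a,b)_2: α=0, β=6; u≡5, v≡7 (mod 8); ε(u)ε(v)=0·1, αω(v)=0·0, βω(u)=6·1; sum ≡ 0  ⇒  +1.
(a,b)_7: α=2, u≡6; β=0, v≡5 (mod 7); (6|7)=-1, (5|7)=-1; sign (−1)^0·-1^0·-1^2 = +1.
|Ram(7733, 703)| = 2, even; anisotropic at {11, 19}.

[11, 19]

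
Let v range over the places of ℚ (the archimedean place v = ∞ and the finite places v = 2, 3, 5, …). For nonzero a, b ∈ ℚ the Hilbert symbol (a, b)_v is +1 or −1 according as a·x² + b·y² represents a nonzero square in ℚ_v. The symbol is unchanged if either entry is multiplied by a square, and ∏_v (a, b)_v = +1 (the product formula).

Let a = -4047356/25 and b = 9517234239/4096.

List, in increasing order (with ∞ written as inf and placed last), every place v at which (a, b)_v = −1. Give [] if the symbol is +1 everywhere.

[29, 41]

(a, b) ≡ (-1011839, 24679) mod (ℚ^×)²; places V = {2, 3, 5, 23, 29, 37, 41, ∞}.
(a,b)_5: α=-2, u≡4; β=0, v≡4 (mod 5); (4|5)=+1, (4|5)=+1; sign (−1)^0·+1^0·+1^-2 = +1.
(a,b)_23: α=1, u≡12; β=3, v≡5 (mod 23); (12|23)=+1, (5|23)=-1; sign (−1)^1·+1^3·-1^1 = +1.
(a,b)_41: α=1, u≡30; β=0, v≡27 (mod 41); (30|41)=-1, (27|41)=-1; sign (−1)^0·-1^0·-1^1 = -1.
(a,b)_3: α=0, u≡1; β=6, v≡1 (mod 3); (1|3)=+1, (1|3)=+1; sign (−1)^0·+1^6·+1^0 = +1.
(a,b)_∞: sgn(-1011839)=−, sgn(24679)=+, so +1.
(a,b)_29: α=1, u≡4; β=1, v≡11 (mod 29); (4|29)=+1, (11|29)=-1; sign (−1)^0·+1^1·-1^1 = -1.
(a,b)_2: α=2, β=-12; u≡1, v≡7 (mod 8); ε(u)ε(v)=0·1, αω(v)=2·0, βω(u)=-12·0; sum ≡ 0  ⇒  +1.
(a,b)_37: α=1, u≡26; β=1, v≡11 (mod 37); (26|37)=+1, (11|37)=+1; sign (−1)^0·+1^1·+1^1 = +1.
|Ram(-1011839, 24679)| = 2, even; anisotropic at {29, 41}.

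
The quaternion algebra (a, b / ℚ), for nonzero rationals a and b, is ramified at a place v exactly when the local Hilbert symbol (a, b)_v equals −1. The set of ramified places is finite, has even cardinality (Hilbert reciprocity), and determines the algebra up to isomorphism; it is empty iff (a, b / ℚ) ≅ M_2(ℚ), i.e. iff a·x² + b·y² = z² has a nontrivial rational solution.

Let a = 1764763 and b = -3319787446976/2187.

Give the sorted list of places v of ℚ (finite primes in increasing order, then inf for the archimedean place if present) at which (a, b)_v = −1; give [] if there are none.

[2, 7, 13, 17, 41, 43]

(a, b) ≡ (1764763, -18791817) mod (ℚ^×)²; places V = {2, 3, 7, 11, 13, 17, 19, 41, 43, ∞}.
(a,b)_11: α=1, u≡9; β=1, v≡2 (mod 11); (9|11)=+1, (2|11)=-1; sign (−1)^1·+1^1·-1^1 = +1.
(a,b)_43: α=1, u≡19; β=1, v≡5 (mod 43); (19|43)=-1, (5|43)=-1; sign (−1)^1·-1^1·-1^1 = -1.
(a,b)_∞: sgn(1764763)=+, sgn(-18791817)=−, so +1.
(a,b)_17: α=0, u≡10; β=1, v≡5 (mod 17); (10|17)=-1, (5|17)=-1; sign (−1)^0·-1^1·-1^0 = -1.
(a,b)_13: α=1, u≡5; β=2, v≡7 (mod 13); (5|13)=-1, (7|13)=-1; sign (−1)^0·-1^2·-1^1 = -1.
(a,b)_3: α=0, u≡1; β=-7, v≡1 (mod 3); (1|3)=+1, (1|3)=+1; sign (−1)^0·+1^-7·+1^0 = +1.
(a,b)_19: α=0, u≡5; β=1, v≡12 (mod 19); (5|19)=+1, (12|19)=-1; sign (−1)^0·+1^1·-1^0 = +1.
(a,b)_41: α=1, u≡34; β=1, v≡36 (mod 41); (34|41)=-1, (36|41)=+1; sign (−1)^0·-1^1·+1^1 = -1.
(a,b)_7: α=1, u≡4; β=2, v≡6 (mod 7); (4|7)=+1, (6|7)=-1; sign (−1)^0·+1^2·-1^1 = -1.
(a,b)_2: α=0, β=6; u≡3, v≡7 (mod 8); ε(u)ε(v)=1·1, αω(v)=0·0, βω(u)=6·1; sum ≡ 1  ⇒  -1.
Ram(1764763, -18791817) = {2, 7, 13, 17, 41, 43}; no ℚ_2-point on the conic.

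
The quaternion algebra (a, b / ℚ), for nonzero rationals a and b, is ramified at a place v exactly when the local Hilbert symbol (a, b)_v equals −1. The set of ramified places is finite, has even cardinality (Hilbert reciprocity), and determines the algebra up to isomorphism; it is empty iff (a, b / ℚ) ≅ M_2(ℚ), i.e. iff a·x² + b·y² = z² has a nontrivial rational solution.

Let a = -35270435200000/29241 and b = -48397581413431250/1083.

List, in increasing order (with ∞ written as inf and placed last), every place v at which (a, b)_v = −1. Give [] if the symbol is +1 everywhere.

[3, inf]

(a, b) ≡ (-55, -6630) mod (ℚ^×)²; places V = {2, 3, 5, 7, 11, 13, 17, 19, ∞}.
(a,b)_11: α=3, u≡8; β=4, v≡9 (mod 11); (8|11)=-1, (9|11)=+1; sign (−1)^0·-1^4·+1^3 = +1.
(a,b)_5: α=5, u≡1; β=5, v≡4 (mod 5); (1|5)=+1, (4|5)=+1; sign (−1)^0·+1^5·+1^5 = +1.
(a,b)_7: α=2, u≡4; β=2, v≡5 (mod 7); (4|7)=+1, (5|7)=-1; sign (−1)^0·+1^2·-1^2 = +1.
(a,b)_2: α=10, β=1; u≡1, v≡5 (mod 8); ε(u)ε(v)=0·0, αω(v)=10·1, βω(u)=1·0; sum ≡ 0  ⇒  +1.
(a,b)_∞: sgn(-55)=−, sgn(-6630)=−, so -1.
(a,b)_13: α=2, u≡12; β=3, v≡10 (mod 13); (12|13)=+1, (10|13)=+1; sign (−1)^0·+1^3·+1^2 = +1.
(a,b)_17: α=0, u≡1; β=3, v≡1 (mod 17); (1|17)=+1, (1|17)=+1; sign (−1)^0·+1^3·+1^0 = +1.
(a,b)_3: α=-4, u≡2; β=-1, v≡1 (mod 3); (2|3)=-1, (1|3)=+1; sign (−1)^0·-1^-1·+1^-4 = -1.
(a,b)_19: α=-2, u≡12; β=-2, v≡4 (mod 19); (12|19)=-1, (4|19)=+1; sign (−1)^0·-1^-2·+1^-2 = +1.
(-55, -6630 / ℚ) ramifies at {3, ∞}: a division algebra.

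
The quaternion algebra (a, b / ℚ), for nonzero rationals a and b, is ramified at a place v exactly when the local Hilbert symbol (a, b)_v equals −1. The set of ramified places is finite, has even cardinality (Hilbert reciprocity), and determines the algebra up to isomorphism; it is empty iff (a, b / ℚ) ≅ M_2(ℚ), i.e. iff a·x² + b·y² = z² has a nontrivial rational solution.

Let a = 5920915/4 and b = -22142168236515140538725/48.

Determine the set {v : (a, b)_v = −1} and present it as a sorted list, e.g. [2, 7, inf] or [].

[5, 29]

Mod squares: a ≡ 715, b ≡ -6556407. Check v ∈ {∞, 2, 3, 5, 7, 11, 13, 17, 29, 31}.
v=2: v_2(a)=-2, v_2(b)=-4; units ≡ 3, 1 (mod 8); ε·ε+αω+βω = 1·0+-2·0+-4·1 ≡ 0  ⇒  (a,b)_2 = +1.
v=11: a=11^1·(≡6), b=11^3·(≡9) mod 11; (6|11)=-1, (9|11)=+1; (−1)^{1·3·5}·(-1)^3·(+1)^1 = +1.
v=31: a=31^0·(≡2), b=31^1·(≡16) mod 31; (2|31)=+1, (16|31)=+1; (−1)^{0·1·15}·(+1)^1·(+1)^0 = +1.
v=7: a=7^2·(≡2), b=7^4·(≡5) mod 7; (2|7)=+1, (5|7)=-1; (−1)^{2·4·3}·(+1)^4·(-1)^2 = +1.
v=29: a=29^0·(≡18), b=29^1·(≡22) mod 29; (18|29)=-1, (22|29)=+1; (−1)^{0·1·14}·(-1)^1·(+1)^0 = -1.
v=3: a=3^0·(≡1), b=3^-1·(≡1) mod 3; (1|3)=+1, (1|3)=+1; (−1)^{0·-1·1}·(+1)^-1·(+1)^0 = +1.
v=5: a=5^1·(≡2), b=5^2·(≡2) mod 5; (2|5)=-1, (2|5)=-1; (−1)^{1·2·2}·(-1)^2·(-1)^1 = -1.
v=13: a=13^3·(≡1), b=13^7·(≡3) mod 13; (1|13)=+1, (3|13)=+1; (−1)^{3·7·6}·(+1)^7·(+1)^3 = +1.
v=17: a=17^0·(≡9), b=17^3·(≡4) mod 17; (9|17)=+1, (4|17)=+1; (−1)^{0·3·8}·(+1)^3·(+1)^0 = +1.
v=∞: 715 > 0 and -6556407 < 0  ⇒  (a,b)_∞ = +1.
(715, -6556407 / ℚ) ramifies at {5, 29}: a division algebra.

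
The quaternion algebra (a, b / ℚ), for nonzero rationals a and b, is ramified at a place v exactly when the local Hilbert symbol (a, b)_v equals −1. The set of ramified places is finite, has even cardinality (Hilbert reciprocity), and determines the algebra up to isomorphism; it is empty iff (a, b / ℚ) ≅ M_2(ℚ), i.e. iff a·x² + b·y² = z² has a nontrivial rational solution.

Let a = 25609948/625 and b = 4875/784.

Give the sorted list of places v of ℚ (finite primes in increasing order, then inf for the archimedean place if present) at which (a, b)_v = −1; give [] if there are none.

[2, 5]

Mod squares: a ≡ 247, b ≡ 195. Check v ∈ {∞, 2, 3, 5, 7, 13, 19, 23}.
v=19: a=19^1·(≡3), b=19^0·(≡6) mod 19; (3|19)=-1, (6|19)=+1; (−1)^{1·0·9}·(-1)^0·(+1)^1 = +1.
v=7: a=7^2·(≡2), b=7^-2·(≡5) mod 7; (2|7)=+1, (5|7)=-1; (−1)^{2·-2·3}·(+1)^-2·(-1)^2 = +1.
v=2: v_2(a)=2, v_2(b)=-4; units ≡ 7, 3 (mod 8); ε·ε+αω+βω = 1·1+2·1+-4·0 ≡ 1  ⇒  (a,b)_2 = -1.
v=∞: 247 > 0 and 195 > 0  ⇒  (a,b)_∞ = +1.
v=13: a=13^1·(≡2), b=13^1·(≡6) mod 13; (2|13)=-1, (6|13)=-1; (−1)^{1·1·6}·(-1)^1·(-1)^1 = +1.
v=3: a=3^0·(≡1), b=3^1·(≡2) mod 3; (1|3)=+1, (2|3)=-1; (−1)^{0·1·1}·(+1)^1·(-1)^0 = +1.
v=5: a=5^-4·(≡3), b=5^3·(≡1) mod 5; (3|5)=-1, (1|5)=+1; (−1)^{-4·3·2}·(-1)^3·(+1)^-4 = -1.
v=23: a=23^2·(≡5), b=23^0·(≡11) mod 23; (5|23)=-1, (11|23)=-1; (−1)^{2·0·11}·(-1)^0·(-1)^2 = +1.
|Ram(247, 195)| = 2, even; anisotropic at {2, 5}.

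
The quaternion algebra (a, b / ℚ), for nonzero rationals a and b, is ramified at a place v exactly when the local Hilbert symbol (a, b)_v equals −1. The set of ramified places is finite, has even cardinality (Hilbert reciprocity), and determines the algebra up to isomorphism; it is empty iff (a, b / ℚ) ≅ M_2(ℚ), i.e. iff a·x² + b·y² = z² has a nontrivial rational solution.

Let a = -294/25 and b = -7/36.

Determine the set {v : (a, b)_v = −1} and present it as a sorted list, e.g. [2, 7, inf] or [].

(a, b) ≡ (-6, -7) mod (ℚ^×)²; places V = {2, 3, 5, 7, ∞}.
(a,b)_∞: sgn(-6)=−, sgn(-7)=−, so -1.
(a,b)_5: α=-2, u≡1; β=0, v≡3 (mod 5); (1|5)=+1, (3|5)=-1; sign (−1)^0·+1^0·-1^-2 = +1.
(a,b)_3: α=1, u≡1; β=-2, v≡2 (mod 3); (1|3)=+1, (2|3)=-1; sign (−1)^0·+1^-2·-1^1 = -1.
(a,b)_2: α=1, β=-2; u≡5, v≡1 (mod 8); ε(u)ε(v)=0·0, αω(v)=1·0, βω(u)=-2·1; sum ≡ 0  ⇒  +1.
(a,b)_7: α=2, u≡2; β=1, v≡6 (mod 7); (2|7)=+1, (6|7)=-1; sign (−1)^0·+1^1·-1^2 = +1.
(-6, -7 / ℚ) ramifies at {3, ∞}: a division algebra.

[3, inf]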